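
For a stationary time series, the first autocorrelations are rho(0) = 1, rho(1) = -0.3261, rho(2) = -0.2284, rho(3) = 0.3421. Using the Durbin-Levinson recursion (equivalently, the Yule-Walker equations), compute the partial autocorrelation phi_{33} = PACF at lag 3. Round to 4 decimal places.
\phi_{33} = 0.1530

The PACF at lag k is phi_{kk}, the last component of the solution
to the Yule-Walker system G_k phi = r_k where
  (G_k)_{ij} = rho(|i - j|), (r_k)_i = rho(i), i,j = 1..k.
Equivalently, Durbin-Levinson gives phi_{kk} iteratively:
  phi_{11} = rho(1)
  phi_{kk} = [rho(k) - sum_{j=1..k-1} phi_{k-1,j} rho(k-j)]
            / [1 - sum_{j=1..k-1} phi_{k-1,j} rho(j)],
  phi_{k,j} = phi_{k-1,j} - phi_{kk} phi_{k-1,k-j},  j = 1..k-1.
Step k = 1:
  phi_11 = rho(1) = -0.3261.
Step k = 2:
  phi_22 = [rho(2) - phi_11 rho(1)] / [1 - phi_11 rho(1)] = [-0.2284 - (-0.3261)(-0.3261)] / [1 - (-0.3261)(-0.3261)]
         = -0.33474121 / 0.89365879 = -0.374574.
  Update: phi_21 = phi_11 - phi_22 phi_11 = -0.3261 - (-0.374574)(-0.3261) = -0.448249.
Step k = 3:
  phi_33 = [rho(3) - phi_21 rho(2) - phi_22 rho(1)] / [1 - phi_21 rho(1) - phi_22 rho(2)]
    numerator   = 0.3421 - (-0.448249)(-0.2284) - (-0.374574)(-0.3261) = 0.1175715
    denominator = 1 - (-0.448249)(-0.3261) - (-0.374574)(-0.2284) = 0.76827349
  phi_33 = 0.1175715 / 0.76827349 = 0.153.
Therefore phi_{33} = 0.1530.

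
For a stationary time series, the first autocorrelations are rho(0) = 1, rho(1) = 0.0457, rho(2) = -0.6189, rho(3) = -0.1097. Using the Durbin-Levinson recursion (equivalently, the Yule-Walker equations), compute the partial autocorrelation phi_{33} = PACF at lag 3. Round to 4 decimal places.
\phi_{33} = -0.0579

The PACF at lag k is phi_{kk}, the last component of the solution
to the Yule-Walker system G_k phi = r_k where
  (G_k)_{ij} = rho(|i - j|), (r_k)_i = rho(i), i,j = 1..k.
Equivalently, Durbin-Levinson gives phi_{kk} iteratively:
  phi_{11} = rho(1)
  phi_{kk} = [rho(k) - sum_{j=1..k-1} phi_{k-1,j} rho(k-j)]
            / [1 - sum_{j=1..k-1} phi_{k-1,j} rho(j)],
  phi_{k,j} = phi_{k-1,j} - phi_{kk} phi_{k-1,k-j},  j = 1..k-1.
Step k = 1:
  phi_11 = rho(1) = 0.0457.
Step k = 2:
  phi_22 = [rho(2) - phi_11 rho(1)] / [1 - phi_11 rho(1)] = [-0.6189 - (0.0457)(0.0457)] / [1 - (0.0457)(0.0457)]
         = -0.62098849 / 0.99791151 = -0.622288.
  Update: phi_21 = phi_11 - phi_22 phi_11 = 0.0457 - (-0.622288)(0.0457) = 0.074139.
Step k = 3:
  phi_33 = [rho(3) - phi_21 rho(2) - phi_22 rho(1)] / [1 - phi_21 rho(1) - phi_22 rho(2)]
    numerator   = -0.1097 - (0.074139)(-0.6189) - (-0.622288)(0.0457) = -0.03537707
    denominator = 1 - (0.074139)(0.0457) - (-0.622288)(-0.6189) = 0.61147774
  phi_33 = -0.03537707 / 0.61147774 = -0.0579.
Therefore phi_{33} = -0.0579.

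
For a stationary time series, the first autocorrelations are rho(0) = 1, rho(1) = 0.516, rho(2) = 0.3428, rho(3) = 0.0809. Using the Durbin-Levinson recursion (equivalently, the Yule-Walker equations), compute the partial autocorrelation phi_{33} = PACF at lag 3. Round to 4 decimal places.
\phi_{33} = -0.1810

The PACF at lag k is phi_{kk}, the last component of the solution
to the Yule-Walker system G_k phi = r_k where
  (G_k)_{ij} = rho(|i - j|), (r_k)_i = rho(i), i,j = 1..k.
Equivalently, Durbin-Levinson gives phi_{kk} iteratively:
  phi_{11} = rho(1)
  phi_{kk} = [rho(k) - sum_{j=1..k-1} phi_{k-1,j} rho(k-j)]
            / [1 - sum_{j=1..k-1} phi_{k-1,j} rho(j)],
  phi_{k,j} = phi_{k-1,j} - phi_{kk} phi_{k-1,k-j},  j = 1..k-1.
Step k = 1:
  phi_11 = rho(1) = 0.516.
Step k = 2:
  phi_22 = [rho(2) - phi_11 rho(1)] / [1 - phi_11 rho(1)] = [0.3428 - (0.516)(0.516)] / [1 - (0.516)(0.516)]
         = 0.076544 / 0.733744 = 0.10432.
  Update: phi_21 = phi_11 - phi_22 phi_11 = 0.516 - (0.10432)(0.516) = 0.462171.
Step k = 3:
  phi_33 = [rho(3) - phi_21 rho(2) - phi_22 rho(1)] / [1 - phi_21 rho(1) - phi_22 rho(2)]
    numerator   = 0.0809 - (0.462171)(0.3428) - (0.10432)(0.516) = -0.13136122
    denominator = 1 - (0.462171)(0.516) - (0.10432)(0.3428) = 0.72575895
  phi_33 = -0.13136122 / 0.72575895 = -0.181.
Therefore phi_{33} = -0.1810.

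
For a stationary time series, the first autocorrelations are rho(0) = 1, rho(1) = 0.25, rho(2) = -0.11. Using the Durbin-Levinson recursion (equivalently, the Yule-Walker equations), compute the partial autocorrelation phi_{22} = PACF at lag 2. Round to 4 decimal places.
\phi_{22} = -0.1840

The PACF at lag k is phi_{kk}, the last component of the solution
to the Yule-Walker system G_k phi = r_k where
  (G_k)_{ij} = rho(|i - j|), (r_k)_i = rho(i), i,j = 1..k.
Equivalently, Durbin-Levinson gives phi_{kk} iteratively:
  phi_{11} = rho(1)
  phi_{kk} = [rho(k) - sum_{j=1..k-1} phi_{k-1,j} rho(k-j)]
            / [1 - sum_{j=1..k-1} phi_{k-1,j} rho(j)],
  phi_{k,j} = phi_{k-1,j} - phi_{kk} phi_{k-1,k-j},  j = 1..k-1.
Step k = 1:
  phi_11 = rho(1) = 0.25.
Step k = 2:
  phi_22 = [rho(2) - phi_11 rho(1)] / [1 - phi_11 rho(1)] = [-0.11 - (0.25)(0.25)] / [1 - (0.25)(0.25)]
         = -0.1725 / 0.9375 = -0.184.
Therefore phi_{22} = -0.1840.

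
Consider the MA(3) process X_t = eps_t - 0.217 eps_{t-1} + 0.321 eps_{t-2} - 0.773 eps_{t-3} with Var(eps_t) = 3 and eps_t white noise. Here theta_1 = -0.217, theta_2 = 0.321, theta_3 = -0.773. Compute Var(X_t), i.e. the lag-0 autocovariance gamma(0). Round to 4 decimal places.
\gamma(0) = 5.2430

For an MA(q) process X_t = eps_t + sum_i theta_i eps_{t-i} with
Var(eps_t) = sigma^2, the variance is
  gamma(0) = sigma^2 * (1 + sum_i theta_i^2).
  sum_i theta_i^2 = (-0.217)^2 + (0.321)^2 + (-0.773)^2 = 0.047089 + 0.103041 + 0.597529 = 0.747659.
  gamma(0) = 3 * (1 + 0.747659) = 3 * 1.747659 = 5.242977, which rounds to 5.2430.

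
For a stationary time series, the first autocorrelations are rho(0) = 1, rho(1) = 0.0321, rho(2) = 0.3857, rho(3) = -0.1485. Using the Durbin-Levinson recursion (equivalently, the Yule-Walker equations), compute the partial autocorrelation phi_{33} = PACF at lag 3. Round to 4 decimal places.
\phi_{33} = -0.1980

The PACF at lag k is phi_{kk}, the last component of the solution
to the Yule-Walker system G_k phi = r_k where
  (G_k)_{ij} = rho(|i - j|), (r_k)_i = rho(i), i,j = 1..k.
Equivalently, Durbin-Levinson gives phi_{kk} iteratively:
  phi_{11} = rho(1)
  phi_{kk} = [rho(k) - sum_{j=1..k-1} phi_{k-1,j} rho(k-j)]
            / [1 - sum_{j=1..k-1} phi_{k-1,j} rho(j)],
  phi_{k,j} = phi_{k-1,j} - phi_{kk} phi_{k-1,k-j},  j = 1..k-1.
Step k = 1:
  phi_11 = rho(1) = 0.0321.
Step k = 2:
  phi_22 = [rho(2) - phi_11 rho(1)] / [1 - phi_11 rho(1)] = [0.3857 - (0.0321)(0.0321)] / [1 - (0.0321)(0.0321)]
         = 0.38466959 / 0.99896959 = 0.385066.
  Update: phi_21 = phi_11 - phi_22 phi_11 = 0.0321 - (0.385066)(0.0321) = 0.019739.
Step k = 3:
  phi_33 = [rho(3) - phi_21 rho(2) - phi_22 rho(1)] / [1 - phi_21 rho(1) - phi_22 rho(2)]
    numerator   = -0.1485 - (0.019739)(0.3857) - (0.385066)(0.0321) = -0.16847411
    denominator = 1 - (0.019739)(0.0321) - (0.385066)(0.3857) = 0.85084627
  phi_33 = -0.16847411 / 0.85084627 = -0.198.
Therefore phi_{33} = -0.1980.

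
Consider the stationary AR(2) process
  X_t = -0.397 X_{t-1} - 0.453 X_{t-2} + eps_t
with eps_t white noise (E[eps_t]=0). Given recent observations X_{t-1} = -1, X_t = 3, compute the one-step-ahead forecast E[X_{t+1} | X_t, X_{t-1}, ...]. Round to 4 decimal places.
E[X_{t+1} \mid \mathcal F_t] = -0.7380

For an AR(p) model X_t = c + sum_i phi_i X_{t-i} + eps_t, the
one-step-ahead conditional mean is
  E[X_{t+1} | X_t, ...] = c + sum_i phi_i X_{t+1-i}.
Substitute known values:
  E[X_{t+1} | ...] = (-0.397) * (3) + (-0.453) * (-1)
                   = -0.7380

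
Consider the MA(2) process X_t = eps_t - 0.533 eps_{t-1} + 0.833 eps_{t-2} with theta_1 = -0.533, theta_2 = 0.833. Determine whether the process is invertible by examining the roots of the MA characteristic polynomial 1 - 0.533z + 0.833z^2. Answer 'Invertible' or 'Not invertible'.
\text{Invertible}

The MA(q) characteristic polynomial is P(z) = 1 - 0.533z + 0.833z^2.
Invertibility requires all roots to lie outside the unit circle, i.e. |z| > 1 for every root.
Set 1 + (-0.533) z + (0.833) z^2 = 0, i.e. a z^2 + b z + c = 0 with a = 0.833, b = -0.533, c = 1.
Discriminant D = b^2 - 4ac = (-0.533)^2 - 4*(0.833)*1 = 0.284089 - (3.332) = -3.047911.
D < 0, so the roots are the complex-conjugate pair z = (-b +/- i sqrt(-D)) / (2a) = 0.3199 +/- 1.0479i.
For a conjugate pair |z|^2 = z * conj(z) = (product of roots) = c/a = 1/(0.833) = 1.20048, so |z| = sqrt(1.20048) = 1.0957 for both roots.
Moduli of all roots: 1.0957, 1.0957.
All moduli strictly greater than 1? Yes.
Verdict: Invertible.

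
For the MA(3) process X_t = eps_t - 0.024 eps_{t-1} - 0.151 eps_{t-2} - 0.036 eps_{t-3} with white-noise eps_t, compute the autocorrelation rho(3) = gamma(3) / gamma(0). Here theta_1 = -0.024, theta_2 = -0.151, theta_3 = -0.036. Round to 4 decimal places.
\rho(3) = -0.0351

For an MA(q) process with theta_0 = 1, the autocovariance is
  gamma(k) = sigma^2 * sum_{i=0..q-k} theta_i * theta_{i+k},
and rho(k) = gamma(k) / gamma(0). Sigma^2 cancels.
  numerator   = (1)*(-0.036) = -0.036.
  denominator = (1)^2 + (-0.024)^2 + (-0.151)^2 + (-0.036)^2 = 1.024673.
  rho(3) = -0.036 / 1.024673 = -0.0351.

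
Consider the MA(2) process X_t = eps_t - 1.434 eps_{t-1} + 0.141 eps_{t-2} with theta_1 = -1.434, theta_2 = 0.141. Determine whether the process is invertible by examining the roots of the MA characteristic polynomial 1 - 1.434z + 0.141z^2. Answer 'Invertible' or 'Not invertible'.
\text{Not invertible}

The MA(q) characteristic polynomial is P(z) = 1 - 1.434z + 0.141z^2.
Invertibility requires all roots to lie outside the unit circle, i.e. |z| > 1 for every root.
Set 1 + (-1.434) z + (0.141) z^2 = 0, i.e. a z^2 + b z + c = 0 with a = 0.141, b = -1.434, c = 1.
Discriminant D = b^2 - 4ac = (-1.434)^2 - 4*(0.141)*1 = 2.056356 - (0.564) = 1.492356.
D >= 0, so the roots are real: z = (-b +/- sqrt(D)) / (2a) = (1.434 +/- 1.22162) / (0.282).
  z_1 = (1.434 + 1.22162) / (0.282) = 9.4171,   |z_1| = 9.4171.
  z_2 = (1.434 - 1.22162) / (0.282) = 0.7531,   |z_2| = 0.7531.
Moduli of all roots: 9.4171, 0.7531.
All moduli strictly greater than 1? No.
Verdict: Not invertible.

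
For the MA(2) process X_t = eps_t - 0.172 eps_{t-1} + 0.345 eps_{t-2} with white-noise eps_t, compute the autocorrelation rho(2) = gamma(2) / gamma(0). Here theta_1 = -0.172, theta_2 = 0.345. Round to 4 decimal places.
\rho(2) = 0.3004

For an MA(q) process with theta_0 = 1, the autocovariance is
  gamma(k) = sigma^2 * sum_{i=0..q-k} theta_i * theta_{i+k},
and rho(k) = gamma(k) / gamma(0). Sigma^2 cancels.
  numerator   = (1)*(0.345) = 0.345.
  denominator = (1)^2 + (-0.172)^2 + (0.345)^2 = 1.148609.
  rho(2) = 0.345 / 1.148609 = 0.3004.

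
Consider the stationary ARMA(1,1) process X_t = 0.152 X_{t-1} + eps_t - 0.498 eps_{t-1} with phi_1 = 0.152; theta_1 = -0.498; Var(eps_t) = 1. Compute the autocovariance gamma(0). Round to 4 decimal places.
\gamma(0) = 1.1225

Multiply the model equation by X_{t-k} and take expectations. With theta_0 = psi_0 = 1 and psi_j the MA(infinity) weights, this gives
  gamma(k) - sum_i phi_i gamma(k-i) = c_k,
  c_k = sigma^2 * sum_{j=k..q} theta_j psi_{j-k}   (c_k = 0 for k > q),
using gamma(-m) = gamma(m).
psi-weights needed (psi_j = theta_j + sum_i phi_i psi_{j-i}):
  psi_1 = theta_1 + phi_1 = -0.498 + (0.152) = -0.346
Right-hand sides:
  c_0 = sigma^2 (1 + theta_1 psi_1) = 1 * (1 + (-0.498)(-0.346)) = 1 * 1.172308 = 1.172308
  c_1 = sigma^2 theta_1 = 1 * (-0.498) = -0.498
  c_2 = 0
Equations for k = 0 and k = 1 (AR order 1):
  gamma(0) = phi_1 gamma(1) + c_0
  gamma(1) = phi_1 gamma(0) + c_1
Substituting the second into the first: gamma(0) (1 - phi_1^2) = c_0 + phi_1 c_1, so
  gamma(0) = (c_0 + phi_1 c_1) / (1 - phi_1^2) = (1.172308 + (0.152)(-0.498)) / (1 - (0.152)^2) = 1.096612 / 0.976896 = 1.122547.
Therefore gamma(0) = 1.1225 (to 4 decimal places).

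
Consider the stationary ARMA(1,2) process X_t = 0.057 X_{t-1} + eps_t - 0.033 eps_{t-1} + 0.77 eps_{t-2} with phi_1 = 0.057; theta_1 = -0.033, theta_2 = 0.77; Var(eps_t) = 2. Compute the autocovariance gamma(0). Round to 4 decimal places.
\gamma(0) = 3.1950

Multiply the model equation by X_{t-k} and take expectations. With theta_0 = psi_0 = 1 and psi_j the MA(infinity) weights, this gives
  gamma(k) - sum_i phi_i gamma(k-i) = c_k,
  c_k = sigma^2 * sum_{j=k..q} theta_j psi_{j-k}   (c_k = 0 for k > q),
using gamma(-m) = gamma(m).
psi-weights needed (psi_j = theta_j + sum_i phi_i psi_{j-i}):
  psi_1 = theta_1 + phi_1 = -0.033 + (0.057) = 0.024
  psi_2 = theta_2 + phi_1 psi_1 = 0.77 + (0.057)(0.024) = 0.771368
Right-hand sides:
  c_0 = sigma^2 (1 + theta_1 psi_1 + theta_2 psi_2) = 2 * (1 + (-0.033)(0.024) + (0.77)(0.771368)) = 2 * 1.593161 = 3.186323
  c_1 = sigma^2 (theta_1 + theta_2 psi_1) = 2 * (-0.033 + (0.77)(0.024)) = -0.02904
  c_2 = sigma^2 theta_2 = 2 * (0.77) = 1.54
Equations for k = 0 and k = 1 (AR order 1):
  gamma(0) = phi_1 gamma(1) + c_0
  gamma(1) = phi_1 gamma(0) + c_1
Substituting the second into the first: gamma(0) (1 - phi_1^2) = c_0 + phi_1 c_1, so
  gamma(0) = (c_0 + phi_1 c_1) / (1 - phi_1^2) = (3.186323 + (0.057)(-0.02904)) / (1 - (0.057)^2) = 3.184667 / 0.996751 = 3.195048.
Therefore gamma(0) = 3.1950 (to 4 decimal places).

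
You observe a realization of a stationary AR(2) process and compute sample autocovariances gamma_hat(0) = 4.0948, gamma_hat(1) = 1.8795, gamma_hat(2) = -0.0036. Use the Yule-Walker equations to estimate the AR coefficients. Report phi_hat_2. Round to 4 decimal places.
\hat\phi_{2} = -0.2680

The Yule-Walker equations for an AR(p) process read, in matrix form,
  Gamma_p phi = r_p,   with   (Gamma_p)_{ij} = gamma(|i - j|),
                       (r_p)_i = gamma(i),   i,j = 1..p.
Substitute the sample gammas (Toeplitz matrix and right-hand side of size 2):
  Gamma_p = [[4.0948, 1.8795], [1.8795, 4.0948]]
  r_p     = [1.8795, -0.0036]
Written out:
  4.0948 phi_1 + 1.8795 phi_2 = 1.8795
  1.8795 phi_1 + 4.0948 phi_2 = -0.0036
Solve by Cramer's rule:
  det = gamma(0)^2 - gamma(1)^2 = (4.0948)^2 - (1.8795)^2 = 16.76738704 - 3.53252025 = 13.23486679
  phi_hat_1 = [gamma(1) gamma(0) - gamma(1) gamma(2)] / det = [(1.8795)(4.0948) - (1.8795)(-0.0036)] / 13.23486679 = 7.7029428 / 13.23486679 = 0.582
  phi_hat_2 = [gamma(0) gamma(2) - gamma(1)^2] / det = [(4.0948)(-0.0036) - (1.8795)^2] / 13.23486679 = -3.54726153 / 13.23486679 = -0.268
So phi_hat = [0.5820, -0.2680].
Therefore phi_hat_2 = -0.2680.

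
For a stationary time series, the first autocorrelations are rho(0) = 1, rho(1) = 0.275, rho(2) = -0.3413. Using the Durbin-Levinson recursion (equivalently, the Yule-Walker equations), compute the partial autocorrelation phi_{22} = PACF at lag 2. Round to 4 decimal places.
\phi_{22} = -0.4510

The PACF at lag k is phi_{kk}, the last component of the solution
to the Yule-Walker system G_k phi = r_k where
  (G_k)_{ij} = rho(|i - j|), (r_k)_i = rho(i), i,j = 1..k.
Equivalently, Durbin-Levinson gives phi_{kk} iteratively:
  phi_{11} = rho(1)
  phi_{kk} = [rho(k) - sum_{j=1..k-1} phi_{k-1,j} rho(k-j)]
            / [1 - sum_{j=1..k-1} phi_{k-1,j} rho(j)],
  phi_{k,j} = phi_{k-1,j} - phi_{kk} phi_{k-1,k-j},  j = 1..k-1.
Step k = 1:
  phi_11 = rho(1) = 0.275.
Step k = 2:
  phi_22 = [rho(2) - phi_11 rho(1)] / [1 - phi_11 rho(1)] = [-0.3413 - (0.275)(0.275)] / [1 - (0.275)(0.275)]
         = -0.416925 / 0.924375 = -0.451.
Therefore phi_{22} = -0.4510.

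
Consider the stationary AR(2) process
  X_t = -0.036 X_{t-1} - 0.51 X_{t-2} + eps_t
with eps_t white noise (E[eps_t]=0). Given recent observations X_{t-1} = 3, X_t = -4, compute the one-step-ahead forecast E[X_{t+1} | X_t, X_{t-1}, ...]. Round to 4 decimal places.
E[X_{t+1} \mid \mathcal F_t] = -1.3860

For an AR(p) model X_t = c + sum_i phi_i X_{t-i} + eps_t, the
one-step-ahead conditional mean is
  E[X_{t+1} | X_t, ...] = c + sum_i phi_i X_{t+1-i}.
Substitute known values:
  E[X_{t+1} | ...] = (-0.036) * (-4) + (-0.51) * (3)
                   = -1.3860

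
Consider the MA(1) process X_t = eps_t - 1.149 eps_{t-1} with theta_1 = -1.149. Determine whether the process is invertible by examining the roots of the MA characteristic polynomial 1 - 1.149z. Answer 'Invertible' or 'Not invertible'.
\text{Not invertible}

The MA(q) characteristic polynomial is P(z) = 1 - 1.149z.
Invertibility requires all roots to lie outside the unit circle, i.e. |z| > 1 for every root.
This is linear in z: 1 + (-1.149) z = 0  =>  z = -1/(-1.149) = 0.870322,  |z| = 0.870322.
Moduli of all roots: 0.8703.
All moduli strictly greater than 1? No.
Verdict: Not invertible.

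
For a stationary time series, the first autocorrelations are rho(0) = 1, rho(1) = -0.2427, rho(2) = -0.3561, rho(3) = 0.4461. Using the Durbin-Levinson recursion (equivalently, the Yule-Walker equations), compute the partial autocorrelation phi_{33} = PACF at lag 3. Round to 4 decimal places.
\phi_{33} = 0.2830

The PACF at lag k is phi_{kk}, the last component of the solution
to the Yule-Walker system G_k phi = r_k where
  (G_k)_{ij} = rho(|i - j|), (r_k)_i = rho(i), i,j = 1..k.
Equivalently, Durbin-Levinson gives phi_{kk} iteratively:
  phi_{11} = rho(1)
  phi_{kk} = [rho(k) - sum_{j=1..k-1} phi_{k-1,j} rho(k-j)]
            / [1 - sum_{j=1..k-1} phi_{k-1,j} rho(j)],
  phi_{k,j} = phi_{k-1,j} - phi_{kk} phi_{k-1,k-j},  j = 1..k-1.
Step k = 1:
  phi_11 = rho(1) = -0.2427.
Step k = 2:
  phi_22 = [rho(2) - phi_11 rho(1)] / [1 - phi_11 rho(1)] = [-0.3561 - (-0.2427)(-0.2427)] / [1 - (-0.2427)(-0.2427)]
         = -0.41500329 / 0.94109671 = -0.440978.
  Update: phi_21 = phi_11 - phi_22 phi_11 = -0.2427 - (-0.440978)(-0.2427) = -0.349725.
Step k = 3:
  phi_33 = [rho(3) - phi_21 rho(2) - phi_22 rho(1)] / [1 - phi_21 rho(1) - phi_22 rho(2)]
    numerator   = 0.4461 - (-0.349725)(-0.3561) - (-0.440978)(-0.2427) = 0.21453732
    denominator = 1 - (-0.349725)(-0.2427) - (-0.440978)(-0.3561) = 0.75808924
  phi_33 = 0.21453732 / 0.75808924 = 0.283.
Therefore phi_{33} = 0.2830.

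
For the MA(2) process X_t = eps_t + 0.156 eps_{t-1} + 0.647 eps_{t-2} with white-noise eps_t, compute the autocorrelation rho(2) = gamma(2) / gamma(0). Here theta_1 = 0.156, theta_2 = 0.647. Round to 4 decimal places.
\rho(2) = 0.4484

For an MA(q) process with theta_0 = 1, the autocovariance is
  gamma(k) = sigma^2 * sum_{i=0..q-k} theta_i * theta_{i+k},
and rho(k) = gamma(k) / gamma(0). Sigma^2 cancels.
  numerator   = (1)*(0.647) = 0.647.
  denominator = (1)^2 + (0.156)^2 + (0.647)^2 = 1.442945.
  rho(2) = 0.647 / 1.442945 = 0.4484.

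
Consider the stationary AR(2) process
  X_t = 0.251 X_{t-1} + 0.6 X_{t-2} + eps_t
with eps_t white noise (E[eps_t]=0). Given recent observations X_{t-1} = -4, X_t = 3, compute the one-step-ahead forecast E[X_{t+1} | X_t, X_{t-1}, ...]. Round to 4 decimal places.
E[X_{t+1} \mid \mathcal F_t] = -1.6470

For an AR(p) model X_t = c + sum_i phi_i X_{t-i} + eps_t, the
one-step-ahead conditional mean is
  E[X_{t+1} | X_t, ...] = c + sum_i phi_i X_{t+1-i}.
Substitute known values:
  E[X_{t+1} | ...] = (0.251) * (3) + (0.6) * (-4)
                   = -1.6470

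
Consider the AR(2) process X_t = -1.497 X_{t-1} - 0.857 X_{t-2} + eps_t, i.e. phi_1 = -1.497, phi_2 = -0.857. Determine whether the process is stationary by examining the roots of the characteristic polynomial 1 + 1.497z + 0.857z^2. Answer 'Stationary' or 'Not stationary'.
\text{Stationary}

The AR(p) characteristic polynomial is P(z) = 1 + 1.497z + 0.857z^2.
Stationarity requires all roots to lie outside the unit circle, i.e. |z| > 1 for every root.
Set 1 + (1.497) z + (0.857) z^2 = 0, i.e. a z^2 + b z + c = 0 with a = 0.857, b = 1.497, c = 1.
Discriminant D = b^2 - 4ac = (1.497)^2 - 4*(0.857)*1 = 2.241009 - (3.428) = -1.186991.
D < 0, so the roots are the complex-conjugate pair z = (-b +/- i sqrt(-D)) / (2a) = -0.8734 +/- 0.6356i.
For a conjugate pair |z|^2 = z * conj(z) = (product of roots) = c/a = 1/(0.857) = 1.166861, so |z| = sqrt(1.166861) = 1.0802 for both roots.
Moduli of all roots: 1.0802, 1.0802.
All moduli strictly greater than 1? Yes.
Verdict: Stationary.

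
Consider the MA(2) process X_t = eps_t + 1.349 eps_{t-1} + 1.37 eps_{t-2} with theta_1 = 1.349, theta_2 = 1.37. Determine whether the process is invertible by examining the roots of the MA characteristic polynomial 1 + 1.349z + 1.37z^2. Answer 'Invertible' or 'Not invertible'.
\text{Not invertible}

The MA(q) characteristic polynomial is P(z) = 1 + 1.349z + 1.37z^2.
Invertibility requires all roots to lie outside the unit circle, i.e. |z| > 1 for every root.
Set 1 + (1.349) z + (1.37) z^2 = 0, i.e. a z^2 + b z + c = 0 with a = 1.37, b = 1.349, c = 1.
Discriminant D = b^2 - 4ac = (1.349)^2 - 4*(1.37)*1 = 1.819801 - (5.48) = -3.660199.
D < 0, so the roots are the complex-conjugate pair z = (-b +/- i sqrt(-D)) / (2a) = -0.4923 +/- 0.6982i.
For a conjugate pair |z|^2 = z * conj(z) = (product of roots) = c/a = 1/(1.37) = 0.729927, so |z| = sqrt(0.729927) = 0.8544 for both roots.
Moduli of all roots: 0.8544, 0.8544.
All moduli strictly greater than 1? No.
Verdict: Not invertible.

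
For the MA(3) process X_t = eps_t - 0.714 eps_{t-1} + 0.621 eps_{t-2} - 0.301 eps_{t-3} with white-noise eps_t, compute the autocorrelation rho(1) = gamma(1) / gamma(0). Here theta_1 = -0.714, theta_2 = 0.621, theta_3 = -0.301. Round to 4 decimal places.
\rho(1) = -0.6769

For an MA(q) process with theta_0 = 1, the autocovariance is
  gamma(k) = sigma^2 * sum_{i=0..q-k} theta_i * theta_{i+k},
and rho(k) = gamma(k) / gamma(0). Sigma^2 cancels.
  numerator   = (1)*(-0.714) + (-0.714)*(0.621) + (0.621)*(-0.301) = -1.344315.
  denominator = (1)^2 + (-0.714)^2 + (0.621)^2 + (-0.301)^2 = 1.986038.
  rho(1) = -1.344315 / 1.986038 = -0.6769.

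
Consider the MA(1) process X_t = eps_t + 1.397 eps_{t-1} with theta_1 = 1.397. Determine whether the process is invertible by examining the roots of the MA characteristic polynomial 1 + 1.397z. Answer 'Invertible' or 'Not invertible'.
\text{Not invertible}

The MA(q) characteristic polynomial is P(z) = 1 + 1.397z.
Invertibility requires all roots to lie outside the unit circle, i.e. |z| > 1 for every root.
This is linear in z: 1 + (1.397) z = 0  =>  z = -1/(1.397) = -0.71582,  |z| = 0.71582.
Moduli of all roots: 0.7158.
All moduli strictly greater than 1? No.
Verdict: Not invertible.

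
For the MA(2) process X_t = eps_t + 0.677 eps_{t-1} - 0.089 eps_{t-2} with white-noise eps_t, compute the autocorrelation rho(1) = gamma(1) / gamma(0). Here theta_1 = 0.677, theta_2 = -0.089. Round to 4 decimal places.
\rho(1) = 0.4206

For an MA(q) process with theta_0 = 1, the autocovariance is
  gamma(k) = sigma^2 * sum_{i=0..q-k} theta_i * theta_{i+k},
and rho(k) = gamma(k) / gamma(0). Sigma^2 cancels.
  numerator   = (1)*(0.677) + (0.677)*(-0.089) = 0.616747.
  denominator = (1)^2 + (0.677)^2 + (-0.089)^2 = 1.46625.
  rho(1) = 0.616747 / 1.46625 = 0.4206.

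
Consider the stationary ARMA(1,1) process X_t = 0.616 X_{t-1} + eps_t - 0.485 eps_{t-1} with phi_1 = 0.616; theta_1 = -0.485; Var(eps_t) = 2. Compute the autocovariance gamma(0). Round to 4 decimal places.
\gamma(0) = 2.0553

Multiply the model equation by X_{t-k} and take expectations. With theta_0 = psi_0 = 1 and psi_j the MA(infinity) weights, this gives
  gamma(k) - sum_i phi_i gamma(k-i) = c_k,
  c_k = sigma^2 * sum_{j=k..q} theta_j psi_{j-k}   (c_k = 0 for k > q),
using gamma(-m) = gamma(m).
psi-weights needed (psi_j = theta_j + sum_i phi_i psi_{j-i}):
  psi_1 = theta_1 + phi_1 = -0.485 + (0.616) = 0.131
Right-hand sides:
  c_0 = sigma^2 (1 + theta_1 psi_1) = 2 * (1 + (-0.485)(0.131)) = 2 * 0.936465 = 1.87293
  c_1 = sigma^2 theta_1 = 2 * (-0.485) = -0.97
  c_2 = 0
Equations for k = 0 and k = 1 (AR order 1):
  gamma(0) = phi_1 gamma(1) + c_0
  gamma(1) = phi_1 gamma(0) + c_1
Substituting the second into the first: gamma(0) (1 - phi_1^2) = c_0 + phi_1 c_1, so
  gamma(0) = (c_0 + phi_1 c_1) / (1 - phi_1^2) = (1.87293 + (0.616)(-0.97)) / (1 - (0.616)^2) = 1.27541 / 0.620544 = 2.05531.
Therefore gamma(0) = 2.0553 (to 4 decimal places).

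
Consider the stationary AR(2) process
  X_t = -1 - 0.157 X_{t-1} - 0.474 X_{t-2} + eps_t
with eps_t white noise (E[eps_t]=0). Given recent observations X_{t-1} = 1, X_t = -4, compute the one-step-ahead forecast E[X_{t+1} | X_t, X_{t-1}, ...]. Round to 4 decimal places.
E[X_{t+1} \mid \mathcal F_t] = -0.8460

For an AR(p) model X_t = c + sum_i phi_i X_{t-i} + eps_t, the
one-step-ahead conditional mean is
  E[X_{t+1} | X_t, ...] = c + sum_i phi_i X_{t+1-i}.
Substitute known values:
  E[X_{t+1} | ...] = -1 + (-0.157) * (-4) + (-0.474) * (1)
                   = -0.8460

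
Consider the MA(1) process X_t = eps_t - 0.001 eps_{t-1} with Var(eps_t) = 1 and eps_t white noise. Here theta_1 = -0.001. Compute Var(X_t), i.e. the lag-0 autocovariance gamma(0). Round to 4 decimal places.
\gamma(0) = 1.0000

For an MA(q) process X_t = eps_t + sum_i theta_i eps_{t-i} with
Var(eps_t) = sigma^2, the variance is
  gamma(0) = sigma^2 * (1 + sum_i theta_i^2).
  sum_i theta_i^2 = (-0.001)^2 = 0.000001.
  gamma(0) = 1 * (1 + 0.000001) = 1 * 1.000001 = 1.000001, which rounds to 1.0000.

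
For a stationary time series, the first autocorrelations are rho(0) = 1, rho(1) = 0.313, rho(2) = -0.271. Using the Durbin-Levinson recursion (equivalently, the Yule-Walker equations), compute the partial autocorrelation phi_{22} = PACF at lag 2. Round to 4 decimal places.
\phi_{22} = -0.4090

The PACF at lag k is phi_{kk}, the last component of the solution
to the Yule-Walker system G_k phi = r_k where
  (G_k)_{ij} = rho(|i - j|), (r_k)_i = rho(i), i,j = 1..k.
Equivalently, Durbin-Levinson gives phi_{kk} iteratively:
  phi_{11} = rho(1)
  phi_{kk} = [rho(k) - sum_{j=1..k-1} phi_{k-1,j} rho(k-j)]
            / [1 - sum_{j=1..k-1} phi_{k-1,j} rho(j)],
  phi_{k,j} = phi_{k-1,j} - phi_{kk} phi_{k-1,k-j},  j = 1..k-1.
Step k = 1:
  phi_11 = rho(1) = 0.313.
Step k = 2:
  phi_22 = [rho(2) - phi_11 rho(1)] / [1 - phi_11 rho(1)] = [-0.271 - (0.313)(0.313)] / [1 - (0.313)(0.313)]
         = -0.368969 / 0.902031 = -0.409.
Therefore phi_{22} = -0.4090.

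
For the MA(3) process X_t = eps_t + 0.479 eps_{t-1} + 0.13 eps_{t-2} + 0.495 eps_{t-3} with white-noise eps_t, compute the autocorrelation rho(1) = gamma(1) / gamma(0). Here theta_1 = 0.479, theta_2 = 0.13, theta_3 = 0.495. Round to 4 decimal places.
\rho(1) = 0.4061

For an MA(q) process with theta_0 = 1, the autocovariance is
  gamma(k) = sigma^2 * sum_{i=0..q-k} theta_i * theta_{i+k},
and rho(k) = gamma(k) / gamma(0). Sigma^2 cancels.
  numerator   = (1)*(0.479) + (0.479)*(0.13) + (0.13)*(0.495) = 0.60562.
  denominator = (1)^2 + (0.479)^2 + (0.13)^2 + (0.495)^2 = 1.491366.
  rho(1) = 0.60562 / 1.491366 = 0.4061.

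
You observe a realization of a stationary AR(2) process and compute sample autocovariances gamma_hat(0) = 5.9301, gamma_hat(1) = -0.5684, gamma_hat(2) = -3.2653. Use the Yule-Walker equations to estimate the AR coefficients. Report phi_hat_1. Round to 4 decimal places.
\hat\phi_{1} = -0.1500

The Yule-Walker equations for an AR(p) process read, in matrix form,
  Gamma_p phi = r_p,   with   (Gamma_p)_{ij} = gamma(|i - j|),
                       (r_p)_i = gamma(i),   i,j = 1..p.
Substitute the sample gammas (Toeplitz matrix and right-hand side of size 2):
  Gamma_p = [[5.9301, -0.5684], [-0.5684, 5.9301]]
  r_p     = [-0.5684, -3.2653]
Written out:
  5.9301 phi_1 - 0.5684 phi_2 = -0.5684
  -0.5684 phi_1 + 5.9301 phi_2 = -3.2653
Solve by Cramer's rule:
  det = gamma(0)^2 - gamma(1)^2 = (5.9301)^2 - (-0.5684)^2 = 35.16608601 - 0.32307856 = 34.84300745
  phi_hat_1 = [gamma(1) gamma(0) - gamma(1) gamma(2)] / det = [(-0.5684)(5.9301) - (-0.5684)(-3.2653)] / 34.84300745 = -5.22666536 / 34.84300745 = -0.15
  phi_hat_2 = [gamma(0) gamma(2) - gamma(1)^2] / det = [(5.9301)(-3.2653) - (-0.5684)^2] / 34.84300745 = -19.68663409 / 34.84300745 = -0.565
So phi_hat = [-0.1500, -0.5650].
Therefore phi_hat_1 = -0.1500.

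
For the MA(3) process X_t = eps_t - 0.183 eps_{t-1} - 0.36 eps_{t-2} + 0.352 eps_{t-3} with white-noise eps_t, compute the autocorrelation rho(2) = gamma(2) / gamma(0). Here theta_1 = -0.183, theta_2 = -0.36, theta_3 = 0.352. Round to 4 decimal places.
\rho(2) = -0.3298

For an MA(q) process with theta_0 = 1, the autocovariance is
  gamma(k) = sigma^2 * sum_{i=0..q-k} theta_i * theta_{i+k},
and rho(k) = gamma(k) / gamma(0). Sigma^2 cancels.
  numerator   = (1)*(-0.36) + (-0.183)*(0.352) = -0.424416.
  denominator = (1)^2 + (-0.183)^2 + (-0.36)^2 + (0.352)^2 = 1.286993.
  rho(2) = -0.424416 / 1.286993 = -0.3298.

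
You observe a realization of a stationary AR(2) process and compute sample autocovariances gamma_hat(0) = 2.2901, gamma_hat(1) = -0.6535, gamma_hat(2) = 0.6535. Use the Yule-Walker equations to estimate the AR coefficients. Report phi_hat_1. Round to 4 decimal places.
\hat\phi_{1} = -0.2220

The Yule-Walker equations for an AR(p) process read, in matrix form,
  Gamma_p phi = r_p,   with   (Gamma_p)_{ij} = gamma(|i - j|),
                       (r_p)_i = gamma(i),   i,j = 1..p.
Substitute the sample gammas (Toeplitz matrix and right-hand side of size 2):
  Gamma_p = [[2.2901, -0.6535], [-0.6535, 2.2901]]
  r_p     = [-0.6535, 0.6535]
Written out:
  2.2901 phi_1 - 0.6535 phi_2 = -0.6535
  -0.6535 phi_1 + 2.2901 phi_2 = 0.6535
Solve by Cramer's rule:
  det = gamma(0)^2 - gamma(1)^2 = (2.2901)^2 - (-0.6535)^2 = 5.24455801 - 0.42706225 = 4.81749576
  phi_hat_1 = [gamma(1) gamma(0) - gamma(1) gamma(2)] / det = [(-0.6535)(2.2901) - (-0.6535)(0.6535)] / 4.81749576 = -1.0695181 / 4.81749576 = -0.222
  phi_hat_2 = [gamma(0) gamma(2) - gamma(1)^2] / det = [(2.2901)(0.6535) - (-0.6535)^2] / 4.81749576 = 1.0695181 / 4.81749576 = 0.222
So phi_hat = [-0.2220, 0.2220].
Therefore phi_hat_1 = -0.2220.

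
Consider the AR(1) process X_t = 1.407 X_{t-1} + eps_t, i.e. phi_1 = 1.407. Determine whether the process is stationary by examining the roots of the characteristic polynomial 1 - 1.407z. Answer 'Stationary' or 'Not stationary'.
\text{Not stationary}

The AR(p) characteristic polynomial is P(z) = 1 - 1.407z.
Stationarity requires all roots to lie outside the unit circle, i.e. |z| > 1 for every root.
This is linear in z: 1 + (-1.407) z = 0  =>  z = -1/(-1.407) = 0.710732,  |z| = 0.710732.
Moduli of all roots: 0.7107.
All moduli strictly greater than 1? No.
Verdict: Not stationary.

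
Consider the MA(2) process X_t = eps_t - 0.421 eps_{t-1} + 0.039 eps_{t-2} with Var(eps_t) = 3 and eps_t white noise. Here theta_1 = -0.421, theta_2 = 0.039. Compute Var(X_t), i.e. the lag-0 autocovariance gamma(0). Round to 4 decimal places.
\gamma(0) = 3.5363

For an MA(q) process X_t = eps_t + sum_i theta_i eps_{t-i} with
Var(eps_t) = sigma^2, the variance is
  gamma(0) = sigma^2 * (1 + sum_i theta_i^2).
  sum_i theta_i^2 = (-0.421)^2 + (0.039)^2 = 0.177241 + 0.001521 = 0.178762.
  gamma(0) = 3 * (1 + 0.178762) = 3 * 1.178762 = 3.536286, which rounds to 3.5363.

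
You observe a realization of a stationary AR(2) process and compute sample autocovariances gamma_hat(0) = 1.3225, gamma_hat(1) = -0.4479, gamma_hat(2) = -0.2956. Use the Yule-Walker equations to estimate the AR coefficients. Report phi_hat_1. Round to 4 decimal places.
\hat\phi_{1} = -0.4681

The Yule-Walker equations for an AR(p) process read, in matrix form,
  Gamma_p phi = r_p,   with   (Gamma_p)_{ij} = gamma(|i - j|),
                       (r_p)_i = gamma(i),   i,j = 1..p.
Substitute the sample gammas (Toeplitz matrix and right-hand side of size 2):
  Gamma_p = [[1.3225, -0.4479], [-0.4479, 1.3225]]
  r_p     = [-0.4479, -0.2956]
Written out:
  1.3225 phi_1 - 0.4479 phi_2 = -0.4479
  -0.4479 phi_1 + 1.3225 phi_2 = -0.2956
Solve by Cramer's rule:
  det = gamma(0)^2 - gamma(1)^2 = (1.3225)^2 - (-0.4479)^2 = 1.74900625 - 0.20061441 = 1.54839184
  phi_hat_1 = [gamma(1) gamma(0) - gamma(1) gamma(2)] / det = [(-0.4479)(1.3225) - (-0.4479)(-0.2956)] / 1.54839184 = -0.72474699 / 1.54839184 = -0.4681
  phi_hat_2 = [gamma(0) gamma(2) - gamma(1)^2] / det = [(1.3225)(-0.2956) - (-0.4479)^2] / 1.54839184 = -0.59154541 / 1.54839184 = -0.382
So phi_hat = [-0.4681, -0.3820].
Therefore phi_hat_1 = -0.4681.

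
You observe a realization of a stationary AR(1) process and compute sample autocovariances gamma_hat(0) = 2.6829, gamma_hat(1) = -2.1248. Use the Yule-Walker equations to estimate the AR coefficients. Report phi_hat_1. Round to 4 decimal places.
\hat\phi_{1} = -0.7920

The Yule-Walker equations for an AR(p) process read, in matrix form,
  Gamma_p phi = r_p,   with   (Gamma_p)_{ij} = gamma(|i - j|),
                       (r_p)_i = gamma(i),   i,j = 1..p.
Substitute the sample gammas (Toeplitz matrix and right-hand side of size 1):
  Gamma_p = [[2.6829]]
  r_p     = [-2.1248]
With p = 1 this is the single equation gamma(0) phi_1 = gamma(1):
  phi_hat_1 = gamma(1) / gamma(0) = -2.1248 / 2.6829 = -0.7920.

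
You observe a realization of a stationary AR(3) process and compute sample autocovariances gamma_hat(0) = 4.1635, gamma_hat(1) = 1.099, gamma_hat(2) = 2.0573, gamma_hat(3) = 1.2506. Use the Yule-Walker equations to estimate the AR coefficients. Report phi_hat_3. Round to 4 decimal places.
\hat\phi_{3} = 0.1480

The Yule-Walker equations for an AR(p) process read, in matrix form,
  Gamma_p phi = r_p,   with   (Gamma_p)_{ij} = gamma(|i - j|),
                       (r_p)_i = gamma(i),   i,j = 1..p.
Substitute the sample gammas (Toeplitz matrix and right-hand side of size 3):
  Gamma_p = [[4.1635, 1.099, 2.0573], [1.099, 4.1635, 1.099], [2.0573, 1.099, 4.1635]]
  r_p     = [1.099, 2.0573, 1.2506]
Written out (R1..R3):
  (R1) 4.1635 phi_1 + 1.099 phi_2 + 2.0573 phi_3 = 1.099
  (R2) 1.099 phi_1 + 4.1635 phi_2 + 1.099 phi_3 = 2.0573
  (R3) 2.0573 phi_1 + 1.099 phi_2 + 4.1635 phi_3 = 1.2506
Gaussian elimination:
  R2 <- R2 - (1.099/4.1635) R1 = R2 - (0.263961) R1:  3.873407 phi_2 + 0.555954 phi_3 = 1.767207
  R3 <- R3 - (2.0573/4.1635) R1 = R3 - (0.494128) R1:  0.555954 phi_2 + 3.146931 phi_3 = 0.707554
  R3 <- R3 - (0.555954/3.873407) R2 = R3 - (0.143531) R2:  3.067135 phi_3 = 0.453905
Back-substitution:
  phi_hat_3 = 0.453905 / 3.067135 = 0.14799
  phi_hat_2 = (1.767207 - (0.555954)(0.14799)) / 3.873407 = 0.435
  phi_hat_1 = (1.099 - (1.099)(0.435) - (2.0573)(0.14799)) / 4.1635 = 0.076012
So phi_hat = [0.0760, 0.4350, 0.1480].
Therefore phi_hat_3 = 0.1480.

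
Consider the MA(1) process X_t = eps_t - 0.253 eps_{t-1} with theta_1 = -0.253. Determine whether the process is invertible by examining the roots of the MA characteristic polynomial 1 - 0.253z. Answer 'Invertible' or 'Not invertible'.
\text{Invertible}

The MA(q) characteristic polynomial is P(z) = 1 - 0.253z.
Invertibility requires all roots to lie outside the unit circle, i.e. |z| > 1 for every root.
This is linear in z: 1 + (-0.253) z = 0  =>  z = -1/(-0.253) = 3.952569,  |z| = 3.952569.
Moduli of all roots: 3.9526.
All moduli strictly greater than 1? Yes.
Verdict: Invertible.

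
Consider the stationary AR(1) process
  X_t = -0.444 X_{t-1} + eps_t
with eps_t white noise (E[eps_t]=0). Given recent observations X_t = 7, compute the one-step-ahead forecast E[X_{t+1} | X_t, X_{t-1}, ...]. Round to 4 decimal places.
E[X_{t+1} \mid \mathcal F_t] = -3.1080

For an AR(p) model X_t = c + sum_i phi_i X_{t-i} + eps_t, the
one-step-ahead conditional mean is
  E[X_{t+1} | X_t, ...] = c + sum_i phi_i X_{t+1-i}.
Substitute known values:
  E[X_{t+1} | ...] = (-0.444) * (7)
                   = -3.1080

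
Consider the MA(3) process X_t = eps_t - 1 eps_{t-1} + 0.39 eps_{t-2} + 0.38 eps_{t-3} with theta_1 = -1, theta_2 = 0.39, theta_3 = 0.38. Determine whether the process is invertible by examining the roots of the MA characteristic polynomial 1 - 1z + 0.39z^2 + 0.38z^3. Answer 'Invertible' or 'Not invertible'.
\text{Invertible}

The MA(q) characteristic polynomial is P(z) = 1 - 1z + 0.39z^2 + 0.38z^3.
Invertibility requires all roots to lie outside the unit circle, i.e. |z| > 1 for every root.
Degree 3: look for a simple real root z0 first, then factor out (1 - z/z0) and solve the remaining quadratic.
Testing z0 = -2.5: P(-2.5) = 1 + (-1)(-2.5) + (0.39)(-2.5)^2 + (0.38)(-2.5)^3
  = 1 + (2.5) + (2.4375) + (-5.9375) = 0.  So z_0 = -2.5 is a root, |z_0| = 2.5.
Divide out the factor (1 + 0.4 z) = (1 - z/z0) (since 1/z0 = -0.4):
  P(z) = (1 + 0.4 z)(1 + (-1.4) z + (0.95) z^2)
  [check: z-coef -1.4 - (-0.4) = -1; z^2-coef 0.95 - (-0.4)(-1.4) = 0.39; z^3-coef -(-0.4)(0.95) = 0.38.]
Remaining roots from the quadratic factor 1 + (-1.4) z + (0.95) z^2:
  Set 1 + (-1.4) z + (0.95) z^2 = 0, i.e. a z^2 + b z + c = 0 with a = 0.95, b = -1.4, c = 1.
  Discriminant D = b^2 - 4ac = (-1.4)^2 - 4*(0.95)*1 = 1.96 - (3.8) = -1.84.
  D < 0, so the roots are the complex-conjugate pair z = (-b +/- i sqrt(-D)) / (2a) = 0.7368 +/- 0.7139i.
  For a conjugate pair |z|^2 = z * conj(z) = (product of roots) = c/a = 1/(0.95) = 1.052632, so |z| = sqrt(1.052632) = 1.026 for both roots.
Moduli of all roots: 2.5000, 1.0260, 1.0260.
All moduli strictly greater than 1? Yes.
Verdict: Invertible.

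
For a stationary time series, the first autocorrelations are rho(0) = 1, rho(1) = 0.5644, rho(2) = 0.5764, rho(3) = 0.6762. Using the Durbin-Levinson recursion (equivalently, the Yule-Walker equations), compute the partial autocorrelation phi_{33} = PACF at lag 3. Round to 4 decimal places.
\phi_{33} = 0.4460

The PACF at lag k is phi_{kk}, the last component of the solution
to the Yule-Walker system G_k phi = r_k where
  (G_k)_{ij} = rho(|i - j|), (r_k)_i = rho(i), i,j = 1..k.
Equivalently, Durbin-Levinson gives phi_{kk} iteratively:
  phi_{11} = rho(1)
  phi_{kk} = [rho(k) - sum_{j=1..k-1} phi_{k-1,j} rho(k-j)]
            / [1 - sum_{j=1..k-1} phi_{k-1,j} rho(j)],
  phi_{k,j} = phi_{k-1,j} - phi_{kk} phi_{k-1,k-j},  j = 1..k-1.
Step k = 1:
  phi_11 = rho(1) = 0.5644.
Step k = 2:
  phi_22 = [rho(2) - phi_11 rho(1)] / [1 - phi_11 rho(1)] = [0.5764 - (0.5644)(0.5644)] / [1 - (0.5644)(0.5644)]
         = 0.25785264 / 0.68145264 = 0.378387.
  Update: phi_21 = phi_11 - phi_22 phi_11 = 0.5644 - (0.378387)(0.5644) = 0.350839.
Step k = 3:
  phi_33 = [rho(3) - phi_21 rho(2) - phi_22 rho(1)] / [1 - phi_21 rho(1) - phi_22 rho(2)]
    numerator   = 0.6762 - (0.350839)(0.5764) - (0.378387)(0.5644) = 0.2604152
    denominator = 1 - (0.350839)(0.5644) - (0.378387)(0.5764) = 0.58388462
  phi_33 = 0.2604152 / 0.58388462 = 0.446.
Therefore phi_{33} = 0.4460.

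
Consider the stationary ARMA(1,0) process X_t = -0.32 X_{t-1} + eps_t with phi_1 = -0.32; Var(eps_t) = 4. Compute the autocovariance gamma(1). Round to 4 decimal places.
\gamma(1) = -1.4260

Multiply the model equation by X_{t-k} and take expectations. With theta_0 = psi_0 = 1 and psi_j the MA(infinity) weights, this gives
  gamma(k) - sum_i phi_i gamma(k-i) = c_k,
  c_k = sigma^2 * sum_{j=k..q} theta_j psi_{j-k}   (c_k = 0 for k > q),
using gamma(-m) = gamma(m).
Pure AR (q = 0): c_0 = sigma^2 = 4, c_k = 0 for k >= 1.
Equations for k = 0 and k = 1 (AR order 1):
  gamma(0) = phi_1 gamma(1) + c_0
  gamma(1) = phi_1 gamma(0) + c_1
Substituting the second into the first: gamma(0) (1 - phi_1^2) = c_0 + phi_1 c_1, so
  gamma(0) = c_0 / (1 - phi_1^2) = 4 / (1 - (-0.32)^2) = 4 / 0.8976 = 4.456328.
  gamma(1) = phi_1 gamma(0) = (-0.32)(4.456328) = -1.426025.
Therefore gamma(1) = -1.4260 (to 4 decimal places).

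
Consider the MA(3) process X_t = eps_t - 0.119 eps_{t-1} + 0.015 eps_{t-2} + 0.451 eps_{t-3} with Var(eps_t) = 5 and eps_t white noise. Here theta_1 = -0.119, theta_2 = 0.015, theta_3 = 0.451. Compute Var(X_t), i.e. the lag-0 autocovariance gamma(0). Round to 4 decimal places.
\gamma(0) = 6.0889

For an MA(q) process X_t = eps_t + sum_i theta_i eps_{t-i} with
Var(eps_t) = sigma^2, the variance is
  gamma(0) = sigma^2 * (1 + sum_i theta_i^2).
  sum_i theta_i^2 = (-0.119)^2 + (0.015)^2 + (0.451)^2 = 0.014161 + 0.000225 + 0.203401 = 0.217787.
  gamma(0) = 5 * (1 + 0.217787) = 5 * 1.217787 = 6.088935, which rounds to 6.0889.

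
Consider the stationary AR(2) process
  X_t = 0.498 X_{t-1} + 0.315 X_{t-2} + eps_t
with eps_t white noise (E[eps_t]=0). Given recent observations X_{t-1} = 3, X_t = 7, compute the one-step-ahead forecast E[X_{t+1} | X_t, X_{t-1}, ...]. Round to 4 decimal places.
E[X_{t+1} \mid \mathcal F_t] = 4.4310

For an AR(p) model X_t = c + sum_i phi_i X_{t-i} + eps_t, the
one-step-ahead conditional mean is
  E[X_{t+1} | X_t, ...] = c + sum_i phi_i X_{t+1-i}.
Substitute known values:
  E[X_{t+1} | ...] = (0.498) * (7) + (0.315) * (3)
                   = 4.4310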